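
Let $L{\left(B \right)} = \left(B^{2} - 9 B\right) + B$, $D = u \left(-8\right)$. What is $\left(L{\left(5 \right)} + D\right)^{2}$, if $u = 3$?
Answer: $1521$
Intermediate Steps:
$D = -24$ ($D = 3 \left(-8\right) = -24$)
$L{\left(B \right)} = B^{2} - 8 B$
$\left(L{\left(5 \right)} + D\right)^{2} = \left(5 \left(-8 + 5\right) - 24\right)^{2} = \left(5 \left(-3\right) - 24\right)^{2} = \left(-15 - 24\right)^{2} = \left(-39\right)^{2} = 1521$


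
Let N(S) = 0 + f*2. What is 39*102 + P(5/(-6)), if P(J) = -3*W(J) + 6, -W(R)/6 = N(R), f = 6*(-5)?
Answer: 2904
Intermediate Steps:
f = -30
N(S) = -60 (N(S) = 0 - 30*2 = 0 - 60 = -60)
W(R) = 360 (W(R) = -6*(-60) = 360)
P(J) = -1074 (P(J) = -3*360 + 6 = -1080 + 6 = -1074)
39*102 + P(5/(-6)) = 39*102 - 1074 = 3978 - 1074 = 2904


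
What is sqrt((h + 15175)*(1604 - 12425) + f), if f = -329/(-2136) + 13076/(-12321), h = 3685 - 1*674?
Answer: 7*I*sqrt(6271254985387562)/39516 ≈ 14028.0*I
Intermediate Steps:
h = 3011 (h = 3685 - 674 = 3011)
f = -7958909/8772552 (f = -329*(-1/2136) + 13076*(-1/12321) = 329/2136 - 13076/12321 = -7958909/8772552 ≈ -0.90725)
sqrt((h + 15175)*(1604 - 12425) + f) = sqrt((3011 + 15175)*(1604 - 12425) - 7958909/8772552) = sqrt(18186*(-10821) - 7958909/8772552) = sqrt(-196790706 - 7958909/8772552) = sqrt(-1726356709460621/8772552) = 7*I*sqrt(6271254985387562)/39516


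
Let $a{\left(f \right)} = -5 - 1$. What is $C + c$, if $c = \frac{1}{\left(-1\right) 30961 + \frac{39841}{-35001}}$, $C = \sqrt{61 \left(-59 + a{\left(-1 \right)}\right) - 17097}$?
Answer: $- \frac{35001}{1083705802} + i \sqrt{21062} \approx -3.2298 \cdot 10^{-5} + 145.13 i$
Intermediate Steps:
$a{\left(f \right)} = -6$
$C = i \sqrt{21062}$ ($C = \sqrt{61 \left(-59 - 6\right) - 17097} = \sqrt{61 \left(-65\right) - 17097} = \sqrt{-3965 - 17097} = \sqrt{-21062} = i \sqrt{21062} \approx 145.13 i$)
$c = - \frac{35001}{1083705802}$ ($c = \frac{1}{-30961 + 39841 \left(- \frac{1}{35001}\right)} = \frac{1}{-30961 - \frac{39841}{35001}} = \frac{1}{- \frac{1083705802}{35001}} = - \frac{35001}{1083705802} \approx -3.2298 \cdot 10^{-5}$)
$C + c = i \sqrt{21062} - \frac{35001}{1083705802} = - \frac{35001}{1083705802} + i \sqrt{21062}$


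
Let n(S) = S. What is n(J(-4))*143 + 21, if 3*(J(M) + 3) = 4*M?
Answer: -3512/3 ≈ -1170.7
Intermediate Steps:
J(M) = -3 + 4*M/3 (J(M) = -3 + (4*M)/3 = -3 + 4*M/3)
n(J(-4))*143 + 21 = (-3 + (4/3)*(-4))*143 + 21 = (-3 - 16/3)*143 + 21 = -25/3*143 + 21 = -3575/3 + 21 = -3512/3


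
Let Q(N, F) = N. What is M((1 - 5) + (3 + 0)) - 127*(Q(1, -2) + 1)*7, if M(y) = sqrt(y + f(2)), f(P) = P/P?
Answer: -1778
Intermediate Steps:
f(P) = 1
M(y) = sqrt(1 + y) (M(y) = sqrt(y + 1) = sqrt(1 + y))
M((1 - 5) + (3 + 0)) - 127*(Q(1, -2) + 1)*7 = sqrt(1 + ((1 - 5) + (3 + 0))) - 127*(1 + 1)*7 = sqrt(1 + (-4 + 3)) - 254*7 = sqrt(1 - 1) - 127*14 = sqrt(0) - 1778 = 0 - 1778 = -1778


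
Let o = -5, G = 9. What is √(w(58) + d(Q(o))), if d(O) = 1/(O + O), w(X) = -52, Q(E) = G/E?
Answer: I*√1882/6 ≈ 7.2303*I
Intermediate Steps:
Q(E) = 9/E
d(O) = 1/(2*O)
√(w(58) + d(Q(o))) = √(-52 + 1/(2*((9/(-5))))) = √(-52 + 1/(2*((9*(-⅕))))) = √(-52 + 1/(2*(-9/5))) = √(-52 + (½)*(-5/9)) = √(-52 - 5/18) = √(-941/18) = I*√1882/6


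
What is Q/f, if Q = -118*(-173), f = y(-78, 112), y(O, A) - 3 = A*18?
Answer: 20414/2019 ≈ 10.111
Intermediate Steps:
y(O, A) = 3 + 18*A (y(O, A) = 3 + A*18 = 3 + 18*A)
f = 2019 (f = 3 + 18*112 = 3 + 2016 = 2019)
Q = 20414
Q/f = 20414/2019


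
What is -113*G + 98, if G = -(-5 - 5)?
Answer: -1032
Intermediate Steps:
G = 10 (G = -1*(-10) = 10)
-113*G + 98 = -113*10 + 98 = -1130 + 98 = -1032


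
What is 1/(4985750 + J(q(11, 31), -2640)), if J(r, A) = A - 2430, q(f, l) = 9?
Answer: 1/4980680 ≈ 2.0078e-7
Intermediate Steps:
J(r, A) = -2430 + A
1/(4985750 + J(q(11, 31), -2640)) = 1/(4985750 + (-2430 - 2640)) = 1/(4985750 - 5070) = 1/4980680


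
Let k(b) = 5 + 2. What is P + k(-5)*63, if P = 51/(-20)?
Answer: 8769/20 ≈ 438.45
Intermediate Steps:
k(b) = 7
P = -51/20 (P = 51*(-1/20) = -51/20 ≈ -2.5500)
P + k(-5)*63 = -51/20 + 7*63 = -51/20 + 441 = 8769/20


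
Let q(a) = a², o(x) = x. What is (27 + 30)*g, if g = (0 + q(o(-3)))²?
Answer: 4617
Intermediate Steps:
g = 81 (g = (0 + (-3)²)² = (0 + 9)² = 9² = 81)
(27 + 30)*g = (27 + 30)*81 = 57*81 = 4617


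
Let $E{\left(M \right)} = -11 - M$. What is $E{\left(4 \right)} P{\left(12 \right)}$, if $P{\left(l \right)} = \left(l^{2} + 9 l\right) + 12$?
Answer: $-3960$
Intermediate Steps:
$P{\left(l \right)} = 12 + l^{2} + 9 l$
$E{\left(4 \right)} P{\left(12 \right)} = \left(-11 - 4\right) \left(12 + 12^{2} + 9 \cdot 12\right) = \left(-11 - 4\right) \left(12 + 144 + 108\right) = \left(-15\right) 264 = -3960$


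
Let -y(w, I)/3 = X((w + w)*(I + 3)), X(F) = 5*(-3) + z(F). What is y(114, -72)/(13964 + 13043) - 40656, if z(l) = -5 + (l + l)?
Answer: -1097902140/27007 ≈ -40653.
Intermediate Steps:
z(l) = -5 + 2*l
X(F) = -20 + 2*F (X(F) = 5*(-3) + (-5 + 2*F) = -15 + (-5 + 2*F) = -20 + 2*F)
y(w, I) = 60 - 12*w*(3 + I) (y(w, I) = -3*(-20 + 2*((w + w)*(I + 3))) = -3*(-20 + 2*((2*w)*(3 + I))) = -3*(-20 + 2*(2*w*(3 + I))) = -3*(-20 + 4*w*(3 + I)) = 60 - 12*w*(3 + I))
y(114, -72)/(13964 + 13043) - 40656 = (60 - 12*114*(3 - 72))/(13964 + 13043) - 40656 = (60 - 12*114*(-69))/27007 - 40656 = (60 + 94392)*(1/27007) - 40656 = 94452*(1/27007) - 40656 = 94452/27007 - 40656 = -1097902140/27007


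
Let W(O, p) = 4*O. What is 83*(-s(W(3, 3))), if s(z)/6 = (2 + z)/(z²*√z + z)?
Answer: 581/1727 - 13944*√3/1727 ≈ -13.648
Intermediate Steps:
s(z) = 6*(2 + z)/(z + z^(5/2)) (s(z) = 6*((2 + z)/(z²*√z + z)) = 6*((2 + z)/(z^(5/2) + z)) = 6*((2 + z)/(z + z^(5/2))) = 6*(2 + z)/(z + z^(5/2)))
83*(-s(W(3, 3))) = 83*(-6*(2 + 4*3)/(4*3 + (4*3)^(5/2))) = 83*(-6*(2 + 12)/(12 + 12^(5/2))) = 83*(-6*14/(12 + 288*√3)) = 83*(-84/(12 + 288*√3)) = -6972/(12 + 288*√3)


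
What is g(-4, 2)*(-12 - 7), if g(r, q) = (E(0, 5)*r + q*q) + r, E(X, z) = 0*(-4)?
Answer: 0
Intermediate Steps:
E(X, z) = 0
g(r, q) = r + q² (g(r, q) = (0*r + q*q) + r = (0 + q²) + r = q² + r = r + q²)
g(-4, 2)*(-12 - 7) = (-4 + 2²)*(-12 - 7) = (-4 + 4)*(-19) = 0*(-19) = 0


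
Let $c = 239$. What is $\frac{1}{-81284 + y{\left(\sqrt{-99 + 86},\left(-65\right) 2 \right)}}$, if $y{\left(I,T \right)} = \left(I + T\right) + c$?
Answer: $- \frac{81175}{6589380638} - \frac{i \sqrt{13}}{6589380638} \approx -1.2319 \cdot 10^{-5} - 5.4718 \cdot 10^{-10} i$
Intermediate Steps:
$y{\left(I,T \right)} = 239 + I + T$ ($y{\left(I,T \right)} = \left(I + T\right) + 239 = 239 + I + T$)
$\frac{1}{-81284 + y{\left(\sqrt{-99 + 86},\left(-65\right) 2 \right)}} = \frac{1}{-81284 + \left(239 + \sqrt{-99 + 86} - 130\right)} = \frac{1}{-81284 + \left(239 + \sqrt{-13} - 130\right)} = \frac{1}{-81284 + \left(239 + i \sqrt{13} - 130\right)} = \frac{1}{-81284 + \left(109 + i \sqrt{13}\right)} = \frac{1}{-81175 + i \sqrt{13}}$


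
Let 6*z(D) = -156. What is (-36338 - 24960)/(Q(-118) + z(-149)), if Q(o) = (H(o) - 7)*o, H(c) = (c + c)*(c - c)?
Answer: -30649/400 ≈ -76.623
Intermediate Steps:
z(D) = -26 (z(D) = (⅙)*(-156) = -26)
H(c) = 0 (H(c) = (2*c)*0 = 0)
Q(o) = -7*o (Q(o) = (0 - 7)*o = -7*o)
(-36338 - 24960)/(Q(-118) + z(-149)) = (-36338 - 24960)/(-7*(-118) - 26) = -61298/(826 - 26) = -61298/800 = -61298*1/800 = -30649/400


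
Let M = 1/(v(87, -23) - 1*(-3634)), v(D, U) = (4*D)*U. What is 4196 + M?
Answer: 18336519/4370 ≈ 4196.0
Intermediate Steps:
v(D, U) = 4*D*U
M = -1/4370 (M = 1/(4*87*(-23) - 1*(-3634)) = 1/(-8004 + 3634) = 1/(-4370) = -1/4370 ≈ -0.00022883)
4196 + M = 4196 - 1/4370 = 18336519/4370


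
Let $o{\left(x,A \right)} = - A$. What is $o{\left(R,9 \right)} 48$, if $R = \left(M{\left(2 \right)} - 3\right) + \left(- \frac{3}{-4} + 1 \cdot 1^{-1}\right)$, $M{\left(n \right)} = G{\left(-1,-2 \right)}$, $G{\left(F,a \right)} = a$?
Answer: $-432$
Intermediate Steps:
$M{\left(n \right)} = -2$
$R = - \frac{13}{4}$ ($R = \left(-2 - 3\right) + \left(- \frac{3}{-4} + 1 \cdot 1^{-1}\right) = -5 + \left(\left(-3\right) \left(- \frac{1}{4}\right) + 1 \cdot 1\right) = -5 + \left(\frac{3}{4} + 1\right) = -5 + \frac{7}{4} = - \frac{13}{4} \approx -3.25$)
$o{\left(R,9 \right)} 48 = \left(-1\right) 9 \cdot 48 = \left(-9\right) 48 = -432$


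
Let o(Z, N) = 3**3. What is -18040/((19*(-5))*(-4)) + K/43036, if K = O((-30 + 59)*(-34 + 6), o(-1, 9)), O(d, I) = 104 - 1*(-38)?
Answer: -19407887/408842 ≈ -47.470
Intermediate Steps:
o(Z, N) = 27
O(d, I) = 142 (O(d, I) = 104 + 38 = 142)
K = 142
-18040/((19*(-5))*(-4)) + K/43036 = -18040/((19*(-5))*(-4)) + 142/43036 = -18040/((-95*(-4))) + 142*(1/43036) = -18040/380 + 71/21518 = -18040*1/380 + 71/21518 = -902/19 + 71/21518 = -19407887/408842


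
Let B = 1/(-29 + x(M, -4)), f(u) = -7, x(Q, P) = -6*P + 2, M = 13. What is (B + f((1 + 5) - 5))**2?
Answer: 484/9 ≈ 53.778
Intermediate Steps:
x(Q, P) = 2 - 6*P
B = -1/3 (B = 1/(-29 + (2 - 6*(-4))) = 1/(-29 + (2 + 24)) = 1/(-29 + 26) = 1/(-3) = -1/3 ≈ -0.33333)
(B + f((1 + 5) - 5))**2 = (-1/3 - 7)**2 = (-22/3)**2 = 484/9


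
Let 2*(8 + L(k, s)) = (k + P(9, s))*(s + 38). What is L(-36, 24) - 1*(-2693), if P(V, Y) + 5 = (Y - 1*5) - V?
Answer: 1724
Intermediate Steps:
P(V, Y) = -10 + Y - V (P(V, Y) = -5 + ((Y - 1*5) - V) = -5 + ((Y - 5) - V) = -5 + ((-5 + Y) - V) = -5 + (-5 + Y - V) = -10 + Y - V)
L(k, s) = -8 + (38 + s)*(-19 + k + s)/2 (L(k, s) = -8 + ((k + (-10 + s - 1*9))*(s + 38))/2 = -8 + ((k + (-10 + s - 9))*(38 + s))/2 = -8 + ((k + (-19 + s))*(38 + s))/2 = -8 + ((-19 + k + s)*(38 + s))/2 = -8 + ((38 + s)*(-19 + k + s))/2 = -8 + (38 + s)*(-19 + k + s)/2)
L(-36, 24) - 1*(-2693) = (-369 + (½)*24² + 19*(-36) + (19/2)*24 + (½)*(-36)*24) - 1*(-2693) = (-369 + (½)*576 - 684 + 228 - 432) + 2693 = (-369 + 288 - 684 + 228 - 432) + 2693 = -969 + 2693 = 1724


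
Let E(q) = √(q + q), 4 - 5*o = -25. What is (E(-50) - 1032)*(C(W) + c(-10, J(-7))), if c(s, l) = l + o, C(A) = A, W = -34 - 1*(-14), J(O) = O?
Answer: 109392/5 - 212*I ≈ 21878.0 - 212.0*I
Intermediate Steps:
W = -20 (W = -34 + 14 = -20)
o = 29/5 (o = ⅘ - ⅕*(-25) = ⅘ + 5 = 29/5 ≈ 5.8000)
c(s, l) = 29/5 + l (c(s, l) = l + 29/5 = 29/5 + l)
E(q) = √2*√q (E(q) = √(2*q) = √2*√q)
(E(-50) - 1032)*(C(W) + c(-10, J(-7))) = (√2*√(-50) - 1032)*(-20 + (29/5 - 7)) = (√2*(5*I*√2) - 1032)*(-20 - 6/5) = (10*I - 1032)*(-106/5) = (-1032 + 10*I)*(-106/5) = 109392/5 - 212*I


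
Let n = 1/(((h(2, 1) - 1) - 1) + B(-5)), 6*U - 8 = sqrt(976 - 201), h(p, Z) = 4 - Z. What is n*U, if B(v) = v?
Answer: -1/3 - 5*sqrt(31)/24 ≈ -1.4933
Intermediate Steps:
U = 4/3 + 5*sqrt(31)/6 (U = 4/3 + sqrt(976 - 201)/6 = 4/3 + sqrt(775)/6 = 4/3 + (5*sqrt(31))/6 = 4/3 + 5*sqrt(31)/6 ≈ 5.9731)
n = -1/4 (n = 1/((((4 - 1*1) - 1) - 1) - 5) = 1/((((4 - 1) - 1) - 1) - 5) = 1/(((3 - 1) - 1) - 5) = 1/((2 - 1) - 5) = 1/(1 - 5) = 1/(-4) = -1/4 ≈ -0.25000)
n*U = -(4/3 + 5*sqrt(31)/6)/4 = -1/3 - 5*sqrt(31)/24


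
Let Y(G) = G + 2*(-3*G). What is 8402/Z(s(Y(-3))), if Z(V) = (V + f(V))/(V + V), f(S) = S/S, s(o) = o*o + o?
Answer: 4032960/241 ≈ 16734.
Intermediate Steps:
Y(G) = -5*G (Y(G) = G - 6*G = -5*G)
s(o) = o + o² (s(o) = o² + o = o + o²)
f(S) = 1
Z(V) = (1 + V)/(2*V) (Z(V) = (V + 1)/(V + V) = (1 + V)/((2*V)) = (1 + V)*(1/(2*V)) = (1 + V)/(2*V))
8402/Z(s(Y(-3))) = 8402/(((1 + (-5*(-3))*(1 - 5*(-3)))/(2*(((-5*(-3))*(1 - 5*(-3))))))) = 8402/(((1 + 15*(1 + 15))/(2*((15*(1 + 15)))))) = 8402/(((1 + 15*16)/(2*((15*16))))) = 8402/(((½)*(1 + 240)/240)) = 8402/(((½)*(1/240)*241)) = 8402/(241/480) = 8402*(480/241) = 4032960/241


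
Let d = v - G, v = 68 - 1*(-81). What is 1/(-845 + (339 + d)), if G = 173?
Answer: -1/530 ≈ -0.0018868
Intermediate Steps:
v = 149 (v = 68 + 81 = 149)
d = -24 (d = 149 - 1*173 = 149 - 173 = -24)
1/(-845 + (339 + d)) = 1/(-845 + (339 - 24)) = 1/(-845 + 315) = 1/(-530) = -1/530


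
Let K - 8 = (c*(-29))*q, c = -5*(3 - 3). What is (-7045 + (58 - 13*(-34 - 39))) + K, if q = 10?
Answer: -6030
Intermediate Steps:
c = 0 (c = -5*0 = 0)
K = 8 (K = 8 + (0*(-29))*10 = 8 + 0*10 = 8 + 0 = 8)
(-7045 + (58 - 13*(-34 - 39))) + K = (-7045 + (58 - 13*(-34 - 39))) + 8 = (-7045 + (58 - 13*(-73))) + 8 = (-7045 + (58 + 949)) + 8 = (-7045 + 1007) + 8 = -6038 + 8 = -6030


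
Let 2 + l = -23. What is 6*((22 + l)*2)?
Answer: -36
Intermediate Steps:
l = -25 (l = -2 - 23 = -25)
6*((22 + l)*2) = 6*((22 - 25)*2) = 6*(-3*2) = 6*(-6) = -36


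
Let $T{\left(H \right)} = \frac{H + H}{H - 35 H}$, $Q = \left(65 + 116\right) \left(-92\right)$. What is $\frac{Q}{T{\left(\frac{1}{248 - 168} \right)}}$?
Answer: $283084$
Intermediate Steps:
$Q = -16652$ ($Q = 181 \left(-92\right) = -16652$)
$T{\left(H \right)} = - \frac{1}{17}$ ($T{\left(H \right)} = \frac{2 H}{\left(-34\right) H} = 2 H \left(- \frac{1}{34 H}\right) = - \frac{1}{17}$)
$\frac{Q}{T{\left(\frac{1}{248 - 168} \right)}} = - \frac{16652}{- \frac{1}{17}} = \left(-16652\right) \left(-17\right) = 283084$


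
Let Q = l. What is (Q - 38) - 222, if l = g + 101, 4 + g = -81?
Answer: -244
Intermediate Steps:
g = -85 (g = -4 - 81 = -85)
l = 16 (l = -85 + 101 = 16)
Q = 16
(Q - 38) - 222 = (16 - 38) - 222 = -22 - 222 = -244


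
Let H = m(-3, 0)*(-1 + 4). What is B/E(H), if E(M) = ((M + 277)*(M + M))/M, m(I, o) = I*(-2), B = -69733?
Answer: -69733/590 ≈ -118.19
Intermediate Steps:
m(I, o) = -2*I
H = 18 (H = (-2*(-3))*(-1 + 4) = 6*3 = 18)
E(M) = 554 + 2*M (E(M) = ((277 + M)*(2*M))/M = (2*M*(277 + M))/M = 554 + 2*M)
B/E(H) = -69733/(554 + 2*18) = -69733/(554 + 36) = -69733/590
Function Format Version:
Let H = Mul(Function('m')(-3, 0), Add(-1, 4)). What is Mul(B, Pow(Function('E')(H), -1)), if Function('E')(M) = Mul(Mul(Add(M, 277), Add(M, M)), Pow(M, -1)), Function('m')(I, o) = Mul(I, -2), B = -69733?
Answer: Rational(-69733, 590) ≈ -118.19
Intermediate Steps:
Function('m')(I, o) = Mul(-2, I)
H = 18 (H = Mul(Mul(-2, -3), Add(-1, 4)) = Mul(6, 3) = 18)
Function('E')(M) = Add(554, Mul(2, M)) (Function('E')(M) = Mul(Mul(Add(277, M), Mul(2, M)), Pow(M, -1)) = Mul(Mul(2, M, Add(277, M)), Pow(M, -1)) = Add(554, Mul(2, M)))
Mul(B, Pow(Function('E')(H), -1)) = Mul(-69733, Pow(Add(554, Mul(2, 18)), -1)) = Mul(-69733, Pow(Add(554, 36), -1)) = Mul(-69733, Pow(590, -1)) = Mul(-69733, Rational(1, 590)) = Rational(-69733, 590)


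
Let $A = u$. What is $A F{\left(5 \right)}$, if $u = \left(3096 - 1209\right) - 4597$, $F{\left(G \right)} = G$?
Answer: $-13550$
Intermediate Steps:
$u = -2710$ ($u = 1887 - 4597 = -2710$)
$A = -2710$
$A F{\left(5 \right)} = \left(-2710\right) 5 = -13550$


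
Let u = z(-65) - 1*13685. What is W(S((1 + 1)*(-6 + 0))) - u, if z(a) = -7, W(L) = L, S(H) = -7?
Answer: 13685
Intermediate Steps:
u = -13692 (u = -7 - 1*13685 = -7 - 13685 = -13692)
W(S((1 + 1)*(-6 + 0))) - u = -7 - 1*(-13692) = -7 + 13692 = 13685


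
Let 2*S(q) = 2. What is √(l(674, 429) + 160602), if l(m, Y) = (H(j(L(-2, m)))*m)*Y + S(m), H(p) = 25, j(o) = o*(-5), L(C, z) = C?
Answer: √7389253 ≈ 2718.3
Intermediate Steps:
j(o) = -5*o
S(q) = 1 (S(q) = (½)*2 = 1)
l(m, Y) = 1 + 25*Y*m (l(m, Y) = (25*m)*Y + 1 = 25*Y*m + 1 = 1 + 25*Y*m)
√(l(674, 429) + 160602) = √((1 + 25*429*674) + 160602) = √((1 + 7228650) + 160602) = √(7228651 + 160602) = √7389253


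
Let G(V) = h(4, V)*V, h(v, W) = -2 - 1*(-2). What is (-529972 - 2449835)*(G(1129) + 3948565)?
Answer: -11765961626955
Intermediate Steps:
h(v, W) = 0 (h(v, W) = -2 + 2 = 0)
G(V) = 0 (G(V) = 0*V = 0)
(-529972 - 2449835)*(G(1129) + 3948565) = (-529972 - 2449835)*(0 + 3948565) = -2979807*3948565 = -11765961626955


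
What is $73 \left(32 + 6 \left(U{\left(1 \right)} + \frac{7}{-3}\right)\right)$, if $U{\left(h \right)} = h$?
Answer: $1752$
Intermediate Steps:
$73 \left(32 + 6 \left(U{\left(1 \right)} + \frac{7}{-3}\right)\right) = 73 \left(32 + 6 \left(1 + \frac{7}{-3}\right)\right) = 73 \left(32 + 6 \left(1 + 7 \left(- \frac{1}{3}\right)\right)\right) = 73 \left(32 + 6 \left(1 - \frac{7}{3}\right)\right) = 73 \left(32 + 6 \left(- \frac{4}{3}\right)\right) = 73 \left(32 - 8\right) = 73 \cdot 24 = 1752$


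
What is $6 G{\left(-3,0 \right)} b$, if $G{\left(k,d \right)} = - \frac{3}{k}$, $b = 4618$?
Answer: $27708$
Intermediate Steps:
$6 G{\left(-3,0 \right)} b = 6 \left(- \frac{3}{-3}\right) 4618 = 6 \left(\left(-3\right) \left(- \frac{1}{3}\right)\right) 4618 = 6 \cdot 1 \cdot 4618 = 6 \cdot 4618 = 27708$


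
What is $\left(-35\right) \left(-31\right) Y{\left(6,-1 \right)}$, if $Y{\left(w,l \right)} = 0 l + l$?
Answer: $-1085$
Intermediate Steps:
$Y{\left(w,l \right)} = l$ ($Y{\left(w,l \right)} = 0 + l = l$)
$\left(-35\right) \left(-31\right) Y{\left(6,-1 \right)} = \left(-35\right) \left(-31\right) \left(-1\right) = 1085 \left(-1\right) = -1085$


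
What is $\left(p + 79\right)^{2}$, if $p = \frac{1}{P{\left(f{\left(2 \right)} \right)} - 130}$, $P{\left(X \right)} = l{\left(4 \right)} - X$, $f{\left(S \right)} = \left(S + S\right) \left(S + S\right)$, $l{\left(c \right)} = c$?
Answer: $\frac{125821089}{20164} \approx 6239.9$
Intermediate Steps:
$f{\left(S \right)} = 4 S^{2}$ ($f{\left(S \right)} = 2 S 2 S = 4 S^{2}$)
$P{\left(X \right)} = 4 - X$
$p = - \frac{1}{142}$ ($p = \frac{1}{\left(4 - 4 \cdot 2^{2}\right) - 130} = \frac{1}{\left(4 - 4 \cdot 4\right) - 130} = \frac{1}{\left(4 - 16\right) - 130} = \frac{1}{-12 - 130} = \frac{1}{-142} = - \frac{1}{142} \approx -0.0070423$)
$\left(p + 79\right)^{2} = \left(- \frac{1}{142} + 79\right)^{2} = \left(\frac{11217}{142}\right)^{2} = \frac{125821089}{20164}$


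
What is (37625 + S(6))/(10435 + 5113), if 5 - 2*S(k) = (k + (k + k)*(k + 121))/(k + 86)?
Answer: 3460965/1430416 ≈ 2.4196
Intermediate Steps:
S(k) = 5/2 - (k + 2*k*(121 + k))/(2*(86 + k)) (S(k) = 5/2 - (k + (k + k)*(k + 121))/(2*(k + 86)) = 5/2 - (k + (2*k)*(121 + k))/(2*(86 + k)) = 5/2 - (k + 2*k*(121 + k))/(2*(86 + k)))
(37625 + S(6))/(10435 + 5113) = (37625 + (215 - 1*6**2 - 119*6)/(86 + 6))/(10435 + 5113) = (37625 + (215 - 1*36 - 714)/92)/15548 = (37625 + (215 - 36 - 714)/92)*(1/15548) = (37625 + (1/92)*(-535))*(1/15548) = (37625 - 535/92)*(1/15548) = (3460965/92)*(1/15548) = 3460965/1430416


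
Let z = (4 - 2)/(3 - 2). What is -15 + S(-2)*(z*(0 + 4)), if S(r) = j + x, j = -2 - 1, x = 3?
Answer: -15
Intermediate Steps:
z = 2 (z = 2/1 = 2*1 = 2)
j = -3
S(r) = 0 (S(r) = -3 + 3 = 0)
-15 + S(-2)*(z*(0 + 4)) = -15 + 0*(2*(0 + 4)) = -15 + 0*(2*4) = -15 + 0*8 = -15 + 0 = -15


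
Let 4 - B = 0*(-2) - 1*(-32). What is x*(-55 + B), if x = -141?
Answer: 11703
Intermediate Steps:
B = -28 (B = 4 - (0*(-2) - 1*(-32)) = 4 - (0 + 32) = 4 - 1*32 = 4 - 32 = -28)
x*(-55 + B) = -141*(-55 - 28) = -141*(-83) = 11703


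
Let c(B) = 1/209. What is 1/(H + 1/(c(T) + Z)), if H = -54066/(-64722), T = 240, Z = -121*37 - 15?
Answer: 10127126849/8457515614 ≈ 1.1974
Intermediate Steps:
Z = -4492 (Z = -4477 - 15 = -4492)
c(B) = 1/209
H = 9011/10787 (H = -54066*(-1/64722) = 9011/10787 ≈ 0.83536)
1/(H + 1/(c(T) + Z)) = 1/(9011/10787 + 1/(1/209 - 4492)) = 1/(9011/10787 + 1/(-938827/209)) = 1/(9011/10787 - 209/938827) = 1/(8457515614/10127126849) = 10127126849/8457515614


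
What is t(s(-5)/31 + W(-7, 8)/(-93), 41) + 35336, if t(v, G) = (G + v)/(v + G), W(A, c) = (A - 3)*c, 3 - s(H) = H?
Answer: 35337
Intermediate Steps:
s(H) = 3 - H
W(A, c) = c*(-3 + A) (W(A, c) = (-3 + A)*c = c*(-3 + A))
t(v, G) = 1 (t(v, G) = (G + v)/(G + v) = 1)
t(s(-5)/31 + W(-7, 8)/(-93), 41) + 35336 = 1 + 35336 = 35337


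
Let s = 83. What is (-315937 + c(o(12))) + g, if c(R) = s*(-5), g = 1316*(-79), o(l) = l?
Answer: -420316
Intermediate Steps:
g = -103964
c(R) = -415 (c(R) = 83*(-5) = -415)
(-315937 + c(o(12))) + g = (-315937 - 415) - 103964 = -316352 - 103964 = -420316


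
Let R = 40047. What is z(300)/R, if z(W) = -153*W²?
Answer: -4590000/13349 ≈ -343.85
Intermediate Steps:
z(300)/R = -153*300²/40047 = -153*90000*(1/40047) = -13770000*1/40047 = -4590000/13349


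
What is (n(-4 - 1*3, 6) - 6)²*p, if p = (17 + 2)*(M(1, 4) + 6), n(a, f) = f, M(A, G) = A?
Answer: 0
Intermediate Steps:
p = 133 (p = (17 + 2)*(1 + 6) = 19*7 = 133)
(n(-4 - 1*3, 6) - 6)²*p = (6 - 6)²*133 = 0²*133 = 0*133 = 0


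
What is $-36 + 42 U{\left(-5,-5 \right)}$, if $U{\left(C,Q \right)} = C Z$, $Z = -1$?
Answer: $174$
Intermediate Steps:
$U{\left(C,Q \right)} = - C$ ($U{\left(C,Q \right)} = C \left(-1\right) = - C$)
$-36 + 42 U{\left(-5,-5 \right)} = -36 + 42 \left(\left(-1\right) \left(-5\right)\right) = -36 + 42 \cdot 5 = -36 + 210 = 174$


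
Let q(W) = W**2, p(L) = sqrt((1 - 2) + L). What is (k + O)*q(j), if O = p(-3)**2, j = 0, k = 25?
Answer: 0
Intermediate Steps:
p(L) = sqrt(-1 + L)
O = -4 (O = (sqrt(-1 - 3))**2 = (sqrt(-4))**2 = (2*I)**2 = -4)
(k + O)*q(j) = (25 - 4)*0**2 = 21*0 = 0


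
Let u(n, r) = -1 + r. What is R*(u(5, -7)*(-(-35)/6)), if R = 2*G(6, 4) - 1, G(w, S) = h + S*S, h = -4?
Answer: -3220/3 ≈ -1073.3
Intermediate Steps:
G(w, S) = -4 + S**2 (G(w, S) = -4 + S*S = -4 + S**2)
R = 23 (R = 2*(-4 + 4**2) - 1 = 2*(-4 + 16) - 1 = 2*12 - 1 = 24 - 1 = 23)
R*(u(5, -7)*(-(-35)/6)) = 23*((-1 - 7)*(-(-35)/6)) = 23*(-(-56)*(-5*1/6)) = 23*(-(-56)*(-5)/6) = 23*(-8*35/6) = 23*(-140/3) = -3220/3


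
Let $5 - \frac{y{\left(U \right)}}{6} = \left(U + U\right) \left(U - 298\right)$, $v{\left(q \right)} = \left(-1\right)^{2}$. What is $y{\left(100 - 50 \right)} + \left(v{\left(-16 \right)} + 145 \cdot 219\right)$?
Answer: $180586$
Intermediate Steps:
$v{\left(q \right)} = 1$
$y{\left(U \right)} = 30 - 12 U \left(-298 + U\right)$ ($y{\left(U \right)} = 30 - 6 \left(U + U\right) \left(U - 298\right) = 30 - 6 \cdot 2 U \left(-298 + U\right) = 30 - 12 U \left(-298 + U\right)$)
$y{\left(100 - 50 \right)} + \left(v{\left(-16 \right)} + 145 \cdot 219\right) = \left(30 - 12 \left(100 - 50\right)^{2} + 3576 \left(100 - 50\right)\right) + \left(1 + 145 \cdot 219\right) = \left(30 - 12 \left(100 - 50\right)^{2} + 3576 \left(100 - 50\right)\right) + \left(1 + 31755\right) = \left(30 - 12 \cdot 50^{2} + 3576 \cdot 50\right) + 31756 = \left(30 - 30000 + 178800\right) + 31756 = 148830 + 31756 = 180586$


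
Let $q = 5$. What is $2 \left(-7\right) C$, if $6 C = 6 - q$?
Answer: $- \frac{7}{3} \approx -2.3333$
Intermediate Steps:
$C = \frac{1}{6}$ ($C = \frac{6 - 5}{6} = \frac{1}{6} \cdot 1 = \frac{1}{6} \approx 0.16667$)
$2 \left(-7\right) C = 2 \left(-7\right) \frac{1}{6} = \left(-14\right) \frac{1}{6} = - \frac{7}{3}$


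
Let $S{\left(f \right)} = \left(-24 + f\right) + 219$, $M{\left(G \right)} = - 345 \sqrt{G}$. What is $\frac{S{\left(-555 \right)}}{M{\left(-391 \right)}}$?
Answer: $- \frac{24 i \sqrt{391}}{8993} \approx - 0.052771 i$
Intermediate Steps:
$S{\left(f \right)} = 195 + f$
$\frac{S{\left(-555 \right)}}{M{\left(-391 \right)}} = \frac{195 - 555}{\left(-345\right) \sqrt{-391}} = - \frac{360}{\left(-345\right) i \sqrt{391}} = - 360 \frac{i \sqrt{391}}{134895} = - \frac{24 i \sqrt{391}}{8993}$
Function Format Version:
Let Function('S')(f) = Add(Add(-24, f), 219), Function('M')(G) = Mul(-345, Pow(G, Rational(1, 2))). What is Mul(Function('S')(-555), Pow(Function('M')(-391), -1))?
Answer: Mul(Rational(-24, 8993), I, Pow(391, Rational(1, 2))) ≈ Mul(-0.052771, I)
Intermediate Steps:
Function('S')(f) = Add(195, f)
Mul(Function('S')(-555), Pow(Function('M')(-391), -1)) = Mul(Add(195, -555), Pow(Mul(-345, Pow(-391, Rational(1, 2))), -1)) = Mul(-360, Pow(Mul(-345, Mul(I, Pow(391, Rational(1, 2)))), -1)) = Mul(-360, Pow(Mul(-345, I, Pow(391, Rational(1, 2))), -1)) = Mul(-360, Mul(Rational(1, 134895), I, Pow(391, Rational(1, 2)))) = Mul(Rational(-24, 8993), I, Pow(391, Rational(1, 2)))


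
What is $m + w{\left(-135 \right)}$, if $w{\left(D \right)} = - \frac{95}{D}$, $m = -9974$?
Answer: $- \frac{269279}{27} \approx -9973.3$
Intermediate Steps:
$m + w{\left(-135 \right)} = -9974 - \frac{95}{-135} = -9974 - - \frac{19}{27} = -9974 + \frac{19}{27} = - \frac{269279}{27}$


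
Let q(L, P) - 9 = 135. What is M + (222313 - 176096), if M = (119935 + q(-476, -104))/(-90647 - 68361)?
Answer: 7348752657/159008 ≈ 46216.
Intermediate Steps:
q(L, P) = 144 (q(L, P) = 9 + 135 = 144)
M = -120079/159008 (M = (119935 + 144)/(-90647 - 68361) = 120079/(-159008) = 120079*(-1/159008) = -120079/159008 ≈ -0.75518)
M + (222313 - 176096) = -120079/159008 + (222313 - 176096) = -120079/159008 + 46217 = 7348752657/159008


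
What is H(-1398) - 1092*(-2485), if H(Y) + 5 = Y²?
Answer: 4668019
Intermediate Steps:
H(Y) = -5 + Y²
H(-1398) - 1092*(-2485) = (-5 + (-1398)²) - 1092*(-2485) = (-5 + 1954404) + 2713620 = 1954399 + 2713620 = 4668019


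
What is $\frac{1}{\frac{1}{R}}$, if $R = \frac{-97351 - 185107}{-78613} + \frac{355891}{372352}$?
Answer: $\frac{133151460399}{29271707776} \approx 4.5488$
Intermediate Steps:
$R = \frac{133151460399}{29271707776}$ ($R = \left(-97351 - 185107\right) \left(- \frac{1}{78613}\right) + 355891 \cdot \frac{1}{372352} = \left(-282458\right) \left(- \frac{1}{78613}\right) + \frac{355891}{372352} = \frac{282458}{78613} + \frac{355891}{372352} = \frac{133151460399}{29271707776} \approx 4.5488$)
$\frac{1}{\frac{1}{R}} = \frac{1}{\frac{1}{\frac{133151460399}{29271707776}}} = \frac{1}{\frac{29271707776}{133151460399}} = \frac{133151460399}{29271707776}$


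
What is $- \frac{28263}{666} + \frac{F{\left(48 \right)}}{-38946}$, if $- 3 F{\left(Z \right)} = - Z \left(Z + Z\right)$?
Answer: $- \frac{61208543}{1441002} \approx -42.476$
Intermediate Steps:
$F{\left(Z \right)} = \frac{2 Z^{2}}{3}$ ($F{\left(Z \right)} = - \frac{- Z \left(Z + Z\right)}{3} = - \frac{- Z 2 Z}{3} = - \frac{\left(-2\right) Z^{2}}{3} = \frac{2 Z^{2}}{3}$)
$- \frac{28263}{666} + \frac{F{\left(48 \right)}}{-38946} = - \frac{28263}{666} + \frac{\frac{2}{3} \cdot 48^{2}}{-38946} = \left(-28263\right) \frac{1}{666} + \frac{2}{3} \cdot 2304 \left(- \frac{1}{38946}\right) = - \frac{9421}{222} + 1536 \left(- \frac{1}{38946}\right) = - \frac{9421}{222} - \frac{256}{6491} = - \frac{61208543}{1441002}$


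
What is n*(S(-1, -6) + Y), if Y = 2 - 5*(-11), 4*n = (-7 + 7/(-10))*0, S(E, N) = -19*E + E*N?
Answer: 0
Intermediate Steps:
n = 0 (n = ((-7 + 7/(-10))*0)/4 = ((-7 + 7*(-1/10))*0)/4 = ((-7 - 7/10)*0)/4 = (-77/10*0)/4 = (1/4)*0 = 0)
Y = 57 (Y = 2 + 55 = 57)
n*(S(-1, -6) + Y) = 0*(-(-19 - 6) + 57) = 0*(-1*(-25) + 57) = 0*(25 + 57) = 0*82 = 0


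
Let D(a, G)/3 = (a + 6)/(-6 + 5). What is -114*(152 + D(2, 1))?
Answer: -14592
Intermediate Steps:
D(a, G) = -18 - 3*a (D(a, G) = 3*((a + 6)/(-6 + 5)) = 3*((6 + a)/(-1)) = 3*((6 + a)*(-1)) = 3*(-6 - a) = -18 - 3*a)
-114*(152 + D(2, 1)) = -114*(152 + (-18 - 3*2)) = -114*(152 + (-18 - 6)) = -114*(152 - 24) = -114*128 = -14592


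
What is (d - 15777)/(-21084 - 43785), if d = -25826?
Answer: 41603/64869 ≈ 0.64134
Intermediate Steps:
(d - 15777)/(-21084 - 43785) = (-25826 - 15777)/(-21084 - 43785) = -41603/(-64869) = -41603*(-1/64869) = 41603/64869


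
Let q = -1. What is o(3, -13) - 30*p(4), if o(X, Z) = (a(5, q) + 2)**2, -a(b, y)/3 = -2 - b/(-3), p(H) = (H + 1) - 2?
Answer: -81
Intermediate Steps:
p(H) = -1 + H (p(H) = (1 + H) - 2 = -1 + H)
a(b, y) = 6 - b (a(b, y) = -3*(-2 - b/(-3)) = -3*(-2 - b*(-1)/3) = -3*(-2 - (-1)*b/3) = -3*(-2 + b/3) = 6 - b)
o(X, Z) = 9 (o(X, Z) = ((6 - 1*5) + 2)**2 = ((6 - 5) + 2)**2 = (1 + 2)**2 = 3**2 = 9)
o(3, -13) - 30*p(4) = 9 - 30*(-1 + 4) = 9 - 30*3 = 9 - 90 = -81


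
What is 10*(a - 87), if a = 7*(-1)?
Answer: -940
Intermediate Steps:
a = -7
10*(a - 87) = 10*(-7 - 87) = 10*(-94) = -940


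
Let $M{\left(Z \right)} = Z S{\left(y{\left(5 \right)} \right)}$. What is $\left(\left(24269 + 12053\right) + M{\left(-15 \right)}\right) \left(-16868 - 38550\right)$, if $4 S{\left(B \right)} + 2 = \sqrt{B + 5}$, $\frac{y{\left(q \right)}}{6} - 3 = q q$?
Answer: $-2013308231 + \frac{415635 \sqrt{173}}{2} \approx -2.0106 \cdot 10^{9}$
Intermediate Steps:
$y{\left(q \right)} = 18 + 6 q^{2}$ ($y{\left(q \right)} = 18 + 6 q q = 18 + 6 q^{2}$)
$S{\left(B \right)} = - \frac{1}{2} + \frac{\sqrt{5 + B}}{4}$ ($S{\left(B \right)} = - \frac{1}{2} + \frac{\sqrt{B + 5}}{4} = - \frac{1}{2} + \frac{\sqrt{5 + B}}{4}$)
$M{\left(Z \right)} = Z \left(- \frac{1}{2} + \frac{\sqrt{173}}{4}\right)$ ($M{\left(Z \right)} = Z \left(- \frac{1}{2} + \frac{\sqrt{5 + \left(18 + 6 \cdot 5^{2}\right)}}{4}\right) = Z \left(- \frac{1}{2} + \frac{\sqrt{5 + \left(18 + 6 \cdot 25\right)}}{4}\right) = Z \left(- \frac{1}{2} + \frac{\sqrt{5 + \left(18 + 150\right)}}{4}\right) = Z \left(- \frac{1}{2} + \frac{\sqrt{5 + 168}}{4}\right) = Z \left(- \frac{1}{2} + \frac{\sqrt{173}}{4}\right)$)
$\left(\left(24269 + 12053\right) + M{\left(-15 \right)}\right) \left(-16868 - 38550\right) = \left(\left(24269 + 12053\right) + \frac{1}{4} \left(-15\right) \left(-2 + \sqrt{173}\right)\right) \left(-16868 - 38550\right) = \left(36322 + \left(\frac{15}{2} - \frac{15 \sqrt{173}}{4}\right)\right) \left(-55418\right) = \left(\frac{72659}{2} - \frac{15 \sqrt{173}}{4}\right) \left(-55418\right) = -2013308231 + \frac{415635 \sqrt{173}}{2}$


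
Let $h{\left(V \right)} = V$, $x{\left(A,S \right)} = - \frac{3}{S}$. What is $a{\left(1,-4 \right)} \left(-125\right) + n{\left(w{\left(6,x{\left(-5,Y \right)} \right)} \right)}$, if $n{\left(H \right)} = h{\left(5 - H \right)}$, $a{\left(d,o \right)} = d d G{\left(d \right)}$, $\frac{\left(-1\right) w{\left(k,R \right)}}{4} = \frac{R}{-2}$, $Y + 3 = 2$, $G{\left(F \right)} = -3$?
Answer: $374$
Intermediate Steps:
$Y = -1$ ($Y = -3 + 2 = -1$)
$w{\left(k,R \right)} = 2 R$ ($w{\left(k,R \right)} = - 4 \frac{R}{-2} = - 4 R \left(- \frac{1}{2}\right) = - 4 \left(- \frac{R}{2}\right) = 2 R$)
$a{\left(d,o \right)} = - 3 d^{2}$ ($a{\left(d,o \right)} = d d \left(-3\right) = d^{2} \left(-3\right) = - 3 d^{2}$)
$n{\left(H \right)} = 5 - H$
$a{\left(1,-4 \right)} \left(-125\right) + n{\left(w{\left(6,x{\left(-5,Y \right)} \right)} \right)} = - 3 \cdot 1^{2} \left(-125\right) + \left(5 - 2 \left(- \frac{3}{-1}\right)\right) = \left(-3\right) 1 \left(-125\right) + \left(5 - 2 \left(\left(-3\right) \left(-1\right)\right)\right) = \left(-3\right) \left(-125\right) + \left(5 - 2 \cdot 3\right) = 375 + \left(5 - 6\right) = 375 - 1 = 374$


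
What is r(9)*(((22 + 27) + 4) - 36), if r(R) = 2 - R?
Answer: -119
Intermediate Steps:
r(9)*(((22 + 27) + 4) - 36) = (2 - 1*9)*(((22 + 27) + 4) - 36) = (2 - 9)*((49 + 4) - 36) = -7*(53 - 36) = -7*17 = -119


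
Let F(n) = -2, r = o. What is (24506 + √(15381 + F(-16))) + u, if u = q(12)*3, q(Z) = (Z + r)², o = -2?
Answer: 24806 + 13*√91 ≈ 24930.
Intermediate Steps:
r = -2
q(Z) = (-2 + Z)² (q(Z) = (Z - 2)² = (-2 + Z)²)
u = 300 (u = (-2 + 12)²*3 = 10²*3 = 100*3 = 300)
(24506 + √(15381 + F(-16))) + u = (24506 + √(15381 - 2)) + 300 = (24506 + √15379) + 300 = (24506 + 13*√91) + 300 = 24806 + 13*√91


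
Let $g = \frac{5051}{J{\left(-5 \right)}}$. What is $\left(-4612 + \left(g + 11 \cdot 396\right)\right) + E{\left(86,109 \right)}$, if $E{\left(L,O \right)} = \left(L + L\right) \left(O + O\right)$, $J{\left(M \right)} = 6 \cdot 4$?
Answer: $\frac{898811}{24} \approx 37450.0$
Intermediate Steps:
$J{\left(M \right)} = 24$
$E{\left(L,O \right)} = 4 L O$ ($E{\left(L,O \right)} = 2 L 2 O = 4 L O$)
$g = \frac{5051}{24} \approx 210.46$
$\left(-4612 + \left(g + 11 \cdot 396\right)\right) + E{\left(86,109 \right)} = \left(-4612 + \left(\frac{5051}{24} + 11 \cdot 396\right)\right) + 4 \cdot 86 \cdot 109 = \left(-4612 + \left(\frac{5051}{24} + 4356\right)\right) + 37496 = \left(-4612 + \frac{109595}{24}\right) + 37496 = - \frac{1093}{24} + 37496 = \frac{898811}{24}$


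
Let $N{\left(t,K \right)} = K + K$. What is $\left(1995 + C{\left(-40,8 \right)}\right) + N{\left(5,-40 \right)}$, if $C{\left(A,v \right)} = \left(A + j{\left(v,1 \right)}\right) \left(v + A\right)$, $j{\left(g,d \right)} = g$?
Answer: $2939$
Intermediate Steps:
$N{\left(t,K \right)} = 2 K$
$C{\left(A,v \right)} = \left(A + v\right)^{2}$ ($C{\left(A,v \right)} = \left(A + v\right) \left(v + A\right) = \left(A + v\right) \left(A + v\right) = \left(A + v\right)^{2}$)
$\left(1995 + C{\left(-40,8 \right)}\right) + N{\left(5,-40 \right)} = \left(1995 + \left(\left(-40\right)^{2} + 8^{2} + 2 \left(-40\right) 8\right)\right) + 2 \left(-40\right) = \left(1995 + \left(1600 + 64 - 640\right)\right) - 80 = \left(1995 + 1024\right) - 80 = 3019 - 80 = 2939$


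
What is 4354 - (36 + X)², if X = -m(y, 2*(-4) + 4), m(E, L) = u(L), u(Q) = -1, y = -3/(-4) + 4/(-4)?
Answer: 2985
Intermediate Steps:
y = -¼ (y = -3*(-¼) + 4*(-¼) = ¾ - 1 = -¼ ≈ -0.25000)
m(E, L) = -1
X = 1 (X = -1*(-1) = 1)
4354 - (36 + X)² = 4354 - (36 + 1)² = 4354 - 1*37² = 4354 - 1*1369 = 4354 - 1369 = 2985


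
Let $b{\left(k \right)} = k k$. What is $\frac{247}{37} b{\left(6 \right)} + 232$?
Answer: $\frac{17476}{37} \approx 472.32$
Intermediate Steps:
$b{\left(k \right)} = k^{2}$
$\frac{247}{37} b{\left(6 \right)} + 232 = \frac{247}{37} \cdot 6^{2} + 232 = 247 \cdot \frac{1}{37} \cdot 36 + 232 = \frac{247}{37} \cdot 36 + 232 = \frac{8892}{37} + 232 = \frac{17476}{37}$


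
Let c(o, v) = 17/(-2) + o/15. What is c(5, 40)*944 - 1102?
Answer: -26434/3 ≈ -8811.3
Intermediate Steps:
c(o, v) = -17/2 + o/15 (c(o, v) = 17*(-½) + o*(1/15) = -17/2 + o/15)
c(5, 40)*944 - 1102 = (-17/2 + (1/15)*5)*944 - 1102 = (-17/2 + ⅓)*944 - 1102 = -49/6*944 - 1102 = -23128/3 - 1102 = -26434/3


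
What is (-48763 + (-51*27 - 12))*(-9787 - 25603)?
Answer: 1774879280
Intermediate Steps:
(-48763 + (-51*27 - 12))*(-9787 - 25603) = (-48763 + (-1377 - 12))*(-35390) = (-48763 - 1389)*(-35390) = -50152*(-35390) = 1774879280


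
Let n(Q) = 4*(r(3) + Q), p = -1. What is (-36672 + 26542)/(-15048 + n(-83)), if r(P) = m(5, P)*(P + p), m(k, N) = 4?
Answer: 5065/7674 ≈ 0.66002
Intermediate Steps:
r(P) = -4 + 4*P (r(P) = 4*(P - 1) = 4*(-1 + P) = -4 + 4*P)
n(Q) = 32 + 4*Q (n(Q) = 4*((-4 + 4*3) + Q) = 4*((-4 + 12) + Q) = 4*(8 + Q) = 32 + 4*Q)
(-36672 + 26542)/(-15048 + n(-83)) = (-36672 + 26542)/(-15048 + (32 + 4*(-83))) = -10130/(-15048 + (32 - 332)) = -10130/(-15048 - 300) = -10130/(-15348) = -10130*(-1/15348) = 5065/7674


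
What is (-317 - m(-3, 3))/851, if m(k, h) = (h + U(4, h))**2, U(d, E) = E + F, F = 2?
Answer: -381/851 ≈ -0.44771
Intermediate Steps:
U(d, E) = 2 + E (U(d, E) = E + 2 = 2 + E)
m(k, h) = (2 + 2*h)**2 (m(k, h) = (h + (2 + h))**2 = (2 + 2*h)**2)
(-317 - m(-3, 3))/851 = (-317 - 4*(1 + 3)**2)/851 = (-317 - 4*4**2)*(1/851) = (-317 - 4*16)*(1/851) = (-317 - 1*64)*(1/851) = (-317 - 64)*(1/851) = -381*1/851 = -381/851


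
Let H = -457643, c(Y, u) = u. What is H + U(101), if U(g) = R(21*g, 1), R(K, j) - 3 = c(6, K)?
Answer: -455519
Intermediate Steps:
R(K, j) = 3 + K
U(g) = 3 + 21*g
H + U(101) = -457643 + (3 + 21*101) = -457643 + (3 + 2121) = -457643 + 2124 = -455519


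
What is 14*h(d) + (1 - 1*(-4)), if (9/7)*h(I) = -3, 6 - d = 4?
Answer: -83/3 ≈ -27.667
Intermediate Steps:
d = 2 (d = 6 - 1*4 = 6 - 4 = 2)
h(I) = -7/3 (h(I) = (7/9)*(-3) = -7/3)
14*h(d) + (1 - 1*(-4)) = 14*(-7/3) + (1 - 1*(-4)) = -98/3 + (1 + 4) = -98/3 + 5 = -83/3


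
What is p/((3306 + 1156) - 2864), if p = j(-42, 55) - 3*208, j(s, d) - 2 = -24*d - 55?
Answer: -1997/1598 ≈ -1.2497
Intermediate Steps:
j(s, d) = -53 - 24*d (j(s, d) = 2 + (-24*d - 55) = 2 + (-55 - 24*d) = -53 - 24*d)
p = -1997 (p = (-53 - 24*55) - 3*208 = (-53 - 1320) - 624 = -1373 - 624 = -1997)
p/((3306 + 1156) - 2864) = -1997/((3306 + 1156) - 2864) = -1997/(4462 - 2864) = -1997/1598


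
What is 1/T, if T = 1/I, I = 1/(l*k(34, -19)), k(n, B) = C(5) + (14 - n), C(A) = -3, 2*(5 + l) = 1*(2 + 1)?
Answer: 2/161 ≈ 0.012422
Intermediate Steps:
l = -7/2 (l = -5 + (1*(2 + 1))/2 = -5 + (1*3)/2 = -5 + (½)*3 = -5 + 3/2 = -7/2 ≈ -3.5000)
k(n, B) = 11 - n (k(n, B) = -3 + (14 - n) = 11 - n)
I = 2/161 (I = 1/(-7*(11 - 1*34)/2) = 1/(-7*(11 - 34)/2) = 1/(-7/2*(-23)) = 1/(161/2) = 2/161 ≈ 0.012422)
T = 161/2 (T = 1/(2/161) = 161/2 ≈ 80.500)
1/T = 1/(161/2) = 2/161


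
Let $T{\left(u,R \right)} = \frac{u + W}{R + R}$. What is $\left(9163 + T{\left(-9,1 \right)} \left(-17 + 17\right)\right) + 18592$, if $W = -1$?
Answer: $27755$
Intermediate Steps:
$T{\left(u,R \right)} = \frac{-1 + u}{2 R}$ ($T{\left(u,R \right)} = \frac{u - 1}{R + R} = \frac{-1 + u}{2 R}$)
$\left(9163 + T{\left(-9,1 \right)} \left(-17 + 17\right)\right) + 18592 = \left(9163 + \frac{-1 - 9}{2 \cdot 1} \left(-17 + 17\right)\right) + 18592 = \left(9163 + \frac{1}{2} \cdot 1 \left(-10\right) 0\right) + 18592 = \left(9163 - 0\right) + 18592 = \left(9163 + 0\right) + 18592 = 9163 + 18592 = 27755$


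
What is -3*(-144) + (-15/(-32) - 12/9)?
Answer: 41389/96 ≈ 431.14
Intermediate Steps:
-3*(-144) + (-15/(-32) - 12/9) = 432 + (-15*(-1/32) - 12*⅑) = 432 + (15/32 - 4/3) = 432 - 83/96 = 41389/96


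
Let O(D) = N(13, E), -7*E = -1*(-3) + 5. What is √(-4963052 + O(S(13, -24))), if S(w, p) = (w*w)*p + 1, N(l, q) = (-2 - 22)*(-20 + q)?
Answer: 2*I*√60791171/7 ≈ 2227.7*I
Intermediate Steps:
E = -8/7 (E = -(-1*(-3) + 5)/7 = -(3 + 5)/7 = -⅐*8 = -8/7 ≈ -1.1429)
N(l, q) = 480 - 24*q (N(l, q) = -24*(-20 + q) = 480 - 24*q)
S(w, p) = 1 + p*w² (S(w, p) = w²*p + 1 = p*w² + 1 = 1 + p*w²)
O(D) = 3552/7 (O(D) = 480 - 24*(-8/7) = 480 + 192/7 = 3552/7)
√(-4963052 + O(S(13, -24))) = √(-4963052 + 3552/7) = √(-34737812/7) = 2*I*√60791171/7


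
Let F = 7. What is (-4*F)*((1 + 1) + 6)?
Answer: -224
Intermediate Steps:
(-4*F)*((1 + 1) + 6) = (-4*7)*((1 + 1) + 6) = -28*(2 + 6) = -28*8 = -224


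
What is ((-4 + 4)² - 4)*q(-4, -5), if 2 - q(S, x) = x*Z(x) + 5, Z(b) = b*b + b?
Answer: -388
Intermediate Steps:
Z(b) = b + b² (Z(b) = b² + b = b + b²)
q(S, x) = -3 - x²*(1 + x) (q(S, x) = 2 - (x*(x*(1 + x)) + 5) = 2 - (x²*(1 + x) + 5) = 2 - (5 + x²*(1 + x)) = 2 + (-5 - x²*(1 + x)) = -3 - x²*(1 + x))
((-4 + 4)² - 4)*q(-4, -5) = ((-4 + 4)² - 4)*(-3 - 1*(-5)²*(1 - 5)) = (0² - 4)*(-3 - 1*25*(-4)) = (0 - 4)*(-3 + 100) = -4*97 = -388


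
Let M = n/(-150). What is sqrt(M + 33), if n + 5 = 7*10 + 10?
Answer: sqrt(130)/2 ≈ 5.7009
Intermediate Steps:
n = 75 (n = -5 + (7*10 + 10) = -5 + (70 + 10) = -5 + 80 = 75)
M = -1/2 (M = 75/(-150) = 75*(-1/150) = -1/2 ≈ -0.50000)
sqrt(M + 33) = sqrt(-1/2 + 33) = sqrt(65/2) = sqrt(130)/2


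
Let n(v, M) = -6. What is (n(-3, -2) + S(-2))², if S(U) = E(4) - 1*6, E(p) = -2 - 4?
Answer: 324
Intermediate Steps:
E(p) = -6
S(U) = -12 (S(U) = -6 - 1*6 = -6 - 6 = -12)
(n(-3, -2) + S(-2))² = (-6 - 12)² = (-18)² = 324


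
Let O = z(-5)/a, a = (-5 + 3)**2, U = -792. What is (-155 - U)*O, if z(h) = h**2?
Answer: 15925/4 ≈ 3981.3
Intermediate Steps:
a = 4 (a = (-2)**2 = 4)
O = 25/4 (O = (-5)**2/4 = 25*(1/4) = 25/4 ≈ 6.2500)
(-155 - U)*O = (-155 - 1*(-792))*(25/4) = (-155 + 792)*(25/4) = 637*(25/4) = 15925/4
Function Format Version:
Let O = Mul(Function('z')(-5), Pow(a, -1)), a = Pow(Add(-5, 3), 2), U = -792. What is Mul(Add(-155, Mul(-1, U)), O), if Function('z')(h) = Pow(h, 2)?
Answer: Rational(15925, 4) ≈ 3981.3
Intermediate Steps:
a = 4 (a = Pow(-2, 2) = 4)
O = Rational(25, 4) (O = Mul(Pow(-5, 2), Pow(4, -1)) = Mul(25, Rational(1, 4)) = Rational(25, 4) ≈ 6.2500)
Mul(Add(-155, Mul(-1, U)), O) = Mul(Add(-155, Mul(-1, -792)), Rational(25, 4)) = Mul(Add(-155, 792), Rational(25, 4)) = Mul(637, Rational(25, 4)) = Rational(15925, 4)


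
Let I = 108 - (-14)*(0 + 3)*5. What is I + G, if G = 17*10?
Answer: 488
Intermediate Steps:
G = 170
I = 318 (I = 108 - (-14)*3*5 = 108 - (-14)*15 = 108 - 1*(-210) = 108 + 210 = 318)
I + G = 318 + 170 = 488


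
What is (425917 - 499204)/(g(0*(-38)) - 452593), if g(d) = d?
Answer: 73287/452593 ≈ 0.16193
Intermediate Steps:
(425917 - 499204)/(g(0*(-38)) - 452593) = (425917 - 499204)/(0*(-38) - 452593) = -73287/(0 - 452593) = -73287/(-452593) = -73287*(-1/452593) = 73287/452593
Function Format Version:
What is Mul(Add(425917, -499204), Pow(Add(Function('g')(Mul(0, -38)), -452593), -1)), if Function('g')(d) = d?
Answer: Rational(73287, 452593) ≈ 0.16193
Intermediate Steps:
Mul(Add(425917, -499204), Pow(Add(Function('g')(Mul(0, -38)), -452593), -1)) = Mul(Add(425917, -499204), Pow(Add(Mul(0, -38), -452593), -1)) = Mul(-73287, Pow(Add(0, -452593), -1)) = Mul(-73287, Pow(-452593, -1)) = Mul(-73287, Rational(-1, 452593)) = Rational(73287, 452593)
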